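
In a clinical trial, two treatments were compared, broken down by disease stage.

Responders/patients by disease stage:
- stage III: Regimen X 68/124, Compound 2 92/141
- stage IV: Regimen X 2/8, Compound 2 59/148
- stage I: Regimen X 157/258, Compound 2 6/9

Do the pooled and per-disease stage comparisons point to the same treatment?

Stage III: Regimen X 68/124 = 54.8%, Compound 2 92/141 = 65.2% → Compound 2
Stage IV: Regimen X 2/8 = 25.0%, Compound 2 59/148 = 39.9% → Compound 2
Stage I: Regimen X 157/258 = 60.9%, Compound 2 6/9 = 66.7% → Compound 2
Overall: Regimen X 227/390 = 58.2%, Compound 2 157/298 = 52.7% → Regimen X
Compound 2 wins each disease group but Regimen X wins overall — the comparison reverses. Compound 2's patients skew toward stage IV, which has a lower base rate.

No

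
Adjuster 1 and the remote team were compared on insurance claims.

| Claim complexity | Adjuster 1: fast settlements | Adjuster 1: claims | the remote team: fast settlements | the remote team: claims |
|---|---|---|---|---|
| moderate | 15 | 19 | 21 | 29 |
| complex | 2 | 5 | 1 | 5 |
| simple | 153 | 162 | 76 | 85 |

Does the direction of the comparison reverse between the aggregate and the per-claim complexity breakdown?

No

Moderate: Adjuster 1 15/19 = 78.9%, the remote team 21/29 = 72.4% → Adjuster 1
Complex: Adjuster 1 2/5 = 40.0%, the remote team 1/5 = 20.0% → Adjuster 1
Simple: Adjuster 1 153/162 = 94.4%, the remote team 76/85 = 89.4% → Adjuster 1
Overall: Adjuster 1 170/186 = 91.4%, the remote team 98/119 = 82.4% → Adjuster 1
Adjuster 1 wins overall and in every claim group — no reversal.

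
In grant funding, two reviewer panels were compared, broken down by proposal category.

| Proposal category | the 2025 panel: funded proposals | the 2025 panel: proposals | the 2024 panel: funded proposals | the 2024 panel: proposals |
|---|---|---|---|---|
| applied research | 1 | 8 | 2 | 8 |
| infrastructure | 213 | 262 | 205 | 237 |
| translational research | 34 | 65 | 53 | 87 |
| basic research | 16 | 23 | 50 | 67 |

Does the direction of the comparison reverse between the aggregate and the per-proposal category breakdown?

No

Applied research: the 2025 panel 1/8 = 12.5%, the 2024 panel 2/8 = 25.0% → the 2024 panel
Infrastructure: the 2025 panel 213/262 = 81.3%, the 2024 panel 205/237 = 86.5% → the 2024 panel
Translational research: the 2025 panel 34/65 = 52.3%, the 2024 panel 53/87 = 60.9% → the 2024 panel
Basic research: the 2025 panel 16/23 = 69.6%, the 2024 panel 50/67 = 74.6% → the 2024 panel
Overall: the 2025 panel 264/358 = 73.7%, the 2024 panel 310/399 = 77.7% → the 2024 panel
The 2024 panel wins overall and in every proposal group — no reversal.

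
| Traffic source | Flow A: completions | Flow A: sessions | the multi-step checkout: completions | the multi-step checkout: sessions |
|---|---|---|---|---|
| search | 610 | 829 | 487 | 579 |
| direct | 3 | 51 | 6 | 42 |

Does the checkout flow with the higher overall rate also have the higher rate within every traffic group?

Yes

Search: Flow A 610/829 = 73.6%, the multi-step checkout 487/579 = 84.1% → the multi-step checkout
Direct: Flow A 3/51 = 5.9%, the multi-step checkout 6/42 = 14.3% → the multi-step checkout
Overall: Flow A 613/880 = 69.7%, the multi-step checkout 493/621 = 79.4% → the multi-step checkout
The multi-step checkout wins overall and in every traffic group — no reversal.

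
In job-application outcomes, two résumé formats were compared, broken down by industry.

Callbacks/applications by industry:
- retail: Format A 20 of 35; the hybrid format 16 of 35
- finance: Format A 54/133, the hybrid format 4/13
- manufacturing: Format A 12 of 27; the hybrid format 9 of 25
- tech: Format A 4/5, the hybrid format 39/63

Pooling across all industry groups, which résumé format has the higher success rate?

the hybrid format

Retail: Format A 20/35 = 57.1%, the hybrid format 16/35 = 45.7% → Format A
Finance: Format A 54/133 = 40.6%, the hybrid format 4/13 = 30.8% → Format A
Manufacturing: Format A 12/27 = 44.4%, the hybrid format 9/25 = 36.0% → Format A
Tech: Format A 4/5 = 80.0%, the hybrid format 39/63 = 61.9% → Format A
Overall: Format A 90/200 = 45.0%, the hybrid format 68/136 = 50.0% → the hybrid format
(Format A wins every industry group but the hybrid format wins overall — Format A's applications skew toward the low-rate finance group.)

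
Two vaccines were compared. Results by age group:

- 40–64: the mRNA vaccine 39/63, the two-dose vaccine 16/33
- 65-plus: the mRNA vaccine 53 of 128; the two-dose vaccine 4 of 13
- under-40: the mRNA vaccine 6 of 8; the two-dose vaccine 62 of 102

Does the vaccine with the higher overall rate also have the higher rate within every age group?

40–64: the mRNA vaccine 39/63 = 61.9%, the two-dose vaccine 16/33 = 48.5% → the mRNA vaccine
65-plus: the mRNA vaccine 53/128 = 41.4%, the two-dose vaccine 4/13 = 30.8% → the mRNA vaccine
Under-40: the mRNA vaccine 6/8 = 75.0%, the two-dose vaccine 62/102 = 60.8% → the mRNA vaccine
Overall: the mRNA vaccine 98/199 = 49.2%, the two-dose vaccine 82/148 = 55.4% → the two-dose vaccine
The mRNA vaccine wins each age group but the two-dose vaccine wins overall — the comparison reverses. The mRNA vaccine's recipients skew toward 65-plus, which has a lower base rate.

No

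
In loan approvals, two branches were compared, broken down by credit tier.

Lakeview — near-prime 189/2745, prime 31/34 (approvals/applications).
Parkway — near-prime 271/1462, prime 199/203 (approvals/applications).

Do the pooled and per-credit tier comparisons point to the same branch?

Near-prime: Lakeview 189/2745 = 6.9%, Parkway 271/1462 = 18.5% → Parkway
Prime: Lakeview 31/34 = 91.2%, Parkway 199/203 = 98.0% → Parkway
Overall: Lakeview 220/2779 = 7.9%, Parkway 470/1665 = 28.2% → Parkway
Parkway wins overall and in every credit group — no reversal.

Yes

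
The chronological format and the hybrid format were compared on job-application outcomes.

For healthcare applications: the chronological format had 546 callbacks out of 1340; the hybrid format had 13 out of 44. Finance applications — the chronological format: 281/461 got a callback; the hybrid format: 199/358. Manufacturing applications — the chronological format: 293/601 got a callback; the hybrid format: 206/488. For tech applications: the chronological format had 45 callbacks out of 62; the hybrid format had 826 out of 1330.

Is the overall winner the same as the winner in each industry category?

Healthcare: the chronological format 546/1340 = 40.7%, the hybrid format 13/44 = 29.5% → the chronological format
Finance: the chronological format 281/461 = 61.0%, the hybrid format 199/358 = 55.6% → the chronological format
Manufacturing: the chronological format 293/601 = 48.8%, the hybrid format 206/488 = 42.2% → the chronological format
Tech: the chronological format 45/62 = 72.6%, the hybrid format 826/1330 = 62.1% → the chronological format
Overall: the chronological format 1165/2464 = 47.3%, the hybrid format 1244/2220 = 56.0% → the hybrid format
The chronological format wins each industry group but the hybrid format wins overall — the comparison reverses. The chronological format's applications skew toward healthcare, which has a lower base rate.

No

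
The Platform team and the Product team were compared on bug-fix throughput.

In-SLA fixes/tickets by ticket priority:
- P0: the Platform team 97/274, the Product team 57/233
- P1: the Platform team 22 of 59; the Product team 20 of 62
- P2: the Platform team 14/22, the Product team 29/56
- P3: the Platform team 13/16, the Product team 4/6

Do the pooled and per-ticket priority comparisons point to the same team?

P0: the Platform team 97/274 = 35.4%, the Product team 57/233 = 24.5% → the Platform team
P1: the Platform team 22/59 = 37.3%, the Product team 20/62 = 32.3% → the Platform team
P2: the Platform team 14/22 = 63.6%, the Product team 29/56 = 51.8% → the Platform team
P3: the Platform team 13/16 = 81.2%, the Product team 4/6 = 66.7% → the Platform team
Overall: the Platform team 146/371 = 39.4%, the Product team 110/357 = 30.8% → the Platform team
The Platform team wins overall and in every ticket group — no reversal.

Yes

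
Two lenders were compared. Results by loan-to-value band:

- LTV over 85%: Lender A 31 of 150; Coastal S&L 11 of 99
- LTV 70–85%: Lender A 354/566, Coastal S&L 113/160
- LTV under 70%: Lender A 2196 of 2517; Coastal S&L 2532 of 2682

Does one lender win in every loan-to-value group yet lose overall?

No

LTV over 85%: Lender A 31/150 = 20.7%, Coastal S&L 11/99 = 11.1% → Lender A
LTV 70–85%: Lender A 354/566 = 62.5%, Coastal S&L 113/160 = 70.6% → Coastal S&L
LTV under 70%: Lender A 2196/2517 = 87.2%, Coastal S&L 2532/2682 = 94.4% → Coastal S&L
Overall: Lender A 2581/3233 = 79.8%, Coastal S&L 2656/2941 = 90.3% → Coastal S&L
Neither sweeps: Lender A wins 1 of 3 groups, Coastal S&L wins 2. Coastal S&L wins overall but not every group — no Simpson reversal.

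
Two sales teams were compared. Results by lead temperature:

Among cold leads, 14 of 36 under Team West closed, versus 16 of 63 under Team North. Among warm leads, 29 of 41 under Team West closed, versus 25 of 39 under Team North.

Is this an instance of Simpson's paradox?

No

Cold: Team West 14/36 = 38.9%, Team North 16/63 = 25.4% → Team West
Warm: Team West 29/41 = 70.7%, Team North 25/39 = 64.1% → Team West
Overall: Team West 43/77 = 55.8%, Team North 41/102 = 40.2% → Team West
Team West wins overall and in every lead group — no reversal.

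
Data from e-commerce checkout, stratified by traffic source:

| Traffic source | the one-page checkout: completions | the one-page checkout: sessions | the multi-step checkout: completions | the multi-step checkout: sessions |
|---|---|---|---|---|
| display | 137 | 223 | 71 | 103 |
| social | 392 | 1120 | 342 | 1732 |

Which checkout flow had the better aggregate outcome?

Display: the one-page checkout 137/223 = 61.4%, the multi-step checkout 71/103 = 68.9% → the multi-step checkout
Social: the one-page checkout 392/1120 = 35.0%, the multi-step checkout 342/1732 = 19.7% → the one-page checkout
Overall: the one-page checkout 529/1343 = 39.4%, the multi-step checkout 413/1835 = 22.5% → the one-page checkout
(Neither sweeps every traffic group, but the one-page checkout has the higher pooled rate.)

the one-page checkout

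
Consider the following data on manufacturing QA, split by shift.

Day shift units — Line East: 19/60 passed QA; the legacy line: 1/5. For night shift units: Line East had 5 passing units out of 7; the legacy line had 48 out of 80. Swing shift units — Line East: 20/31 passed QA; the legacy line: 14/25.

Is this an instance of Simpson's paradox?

Yes

Day shift: Line East 19/60 = 31.7%, the legacy line 1/5 = 20.0% → Line East
Night shift: Line East 5/7 = 71.4%, the legacy line 48/80 = 60.0% → Line East
Swing shift: Line East 20/31 = 64.5%, the legacy line 14/25 = 56.0% → Line East
Overall: Line East 44/98 = 44.9%, the legacy line 63/110 = 57.3% → the legacy line
Line East wins each shift group but the legacy line wins overall — the comparison reverses. Line East's units skew toward day shift, which has a lower base rate.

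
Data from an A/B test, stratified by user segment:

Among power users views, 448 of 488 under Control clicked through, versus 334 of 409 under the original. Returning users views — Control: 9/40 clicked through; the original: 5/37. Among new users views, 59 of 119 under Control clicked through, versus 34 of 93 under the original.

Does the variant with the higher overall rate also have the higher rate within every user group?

Yes

Power users: Control 448/488 = 91.8%, the original 334/409 = 81.7% → Control
Returning users: Control 9/40 = 22.5%, the original 5/37 = 13.5% → Control
New users: Control 59/119 = 49.6%, the original 34/93 = 36.6% → Control
Overall: Control 516/647 = 79.8%, the original 373/539 = 69.2% → Control
Control wins overall and in every user group — no reversal.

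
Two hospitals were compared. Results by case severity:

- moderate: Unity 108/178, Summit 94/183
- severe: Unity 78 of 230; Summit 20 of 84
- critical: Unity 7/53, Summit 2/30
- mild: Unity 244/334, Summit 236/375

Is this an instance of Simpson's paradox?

Moderate: Unity 108/178 = 60.7%, Summit 94/183 = 51.4% → Unity
Severe: Unity 78/230 = 33.9%, Summit 20/84 = 23.8% → Unity
Critical: Unity 7/53 = 13.2%, Summit 2/30 = 6.7% → Unity
Mild: Unity 244/334 = 73.1%, Summit 236/375 = 62.9% → Unity
Overall: Unity 437/795 = 55.0%, Summit 352/672 = 52.4% → Unity
Unity wins overall and in every case group — no reversal.

No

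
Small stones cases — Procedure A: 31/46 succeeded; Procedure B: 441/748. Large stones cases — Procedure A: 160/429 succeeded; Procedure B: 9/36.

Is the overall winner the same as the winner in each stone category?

No

Small stones: Procedure A 31/46 = 67.4%, Procedure B 441/748 = 59.0% → Procedure A
Large stones: Procedure A 160/429 = 37.3%, Procedure B 9/36 = 25.0% → Procedure A
Overall: Procedure A 191/475 = 40.2%, Procedure B 450/784 = 57.4% → Procedure B
Procedure A wins each stone group but Procedure B wins overall — the comparison reverses. Procedure A's cases skew toward large stones, which has a lower base rate.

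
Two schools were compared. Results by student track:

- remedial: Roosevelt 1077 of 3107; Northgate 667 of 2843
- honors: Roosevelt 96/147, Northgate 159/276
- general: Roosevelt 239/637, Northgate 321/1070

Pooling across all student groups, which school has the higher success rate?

Remedial: Roosevelt 1077/3107 = 34.7%, Northgate 667/2843 = 23.5% → Roosevelt
Honors: Roosevelt 96/147 = 65.3%, Northgate 159/276 = 57.6% → Roosevelt
General: Roosevelt 239/637 = 37.5%, Northgate 321/1070 = 30.0% → Roosevelt
Overall: Roosevelt 1412/3891 = 36.3%, Northgate 1147/4189 = 27.4% → Roosevelt

Roosevelt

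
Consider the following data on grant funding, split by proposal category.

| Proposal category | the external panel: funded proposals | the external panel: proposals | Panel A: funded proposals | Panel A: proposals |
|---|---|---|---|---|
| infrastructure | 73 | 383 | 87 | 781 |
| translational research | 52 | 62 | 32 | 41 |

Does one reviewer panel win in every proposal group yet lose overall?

Infrastructure: the external panel 73/383 = 19.1%, Panel A 87/781 = 11.1% → the external panel
Translational research: the external panel 52/62 = 83.9%, Panel A 32/41 = 78.0% → the external panel
Overall: the external panel 125/445 = 28.1%, Panel A 119/822 = 14.5% → the external panel
The external panel wins overall and in every proposal group — no reversal.

No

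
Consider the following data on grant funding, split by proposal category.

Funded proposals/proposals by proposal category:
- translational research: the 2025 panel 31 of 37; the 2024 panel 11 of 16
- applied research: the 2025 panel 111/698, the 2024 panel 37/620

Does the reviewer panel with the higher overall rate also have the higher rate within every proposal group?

Translational research: the 2025 panel 31/37 = 83.8%, the 2024 panel 11/16 = 68.8% → the 2025 panel
Applied research: the 2025 panel 111/698 = 15.9%, the 2024 panel 37/620 = 6.0% → the 2025 panel
Overall: the 2025 panel 142/735 = 19.3%, the 2024 panel 48/636 = 7.5% → the 2025 panel
The 2025 panel wins overall and in every proposal group — no reversal.

Yes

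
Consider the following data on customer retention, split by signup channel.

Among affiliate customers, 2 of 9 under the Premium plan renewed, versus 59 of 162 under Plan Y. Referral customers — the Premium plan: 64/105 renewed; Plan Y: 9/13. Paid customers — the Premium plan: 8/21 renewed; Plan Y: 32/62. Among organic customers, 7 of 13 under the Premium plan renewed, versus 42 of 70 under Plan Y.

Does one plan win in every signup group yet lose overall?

Affiliate: the Premium plan 2/9 = 22.2%, Plan Y 59/162 = 36.4% → Plan Y
Referral: the Premium plan 64/105 = 61.0%, Plan Y 9/13 = 69.2% → Plan Y
Paid: the Premium plan 8/21 = 38.1%, Plan Y 32/62 = 51.6% → Plan Y
Organic: the Premium plan 7/13 = 53.8%, Plan Y 42/70 = 60.0% → Plan Y
Overall: the Premium plan 81/148 = 54.7%, Plan Y 142/307 = 46.3% → the Premium plan
Plan Y wins each signup group but the Premium plan wins overall — the comparison reverses. Plan Y's customers skew toward affiliate, which has a lower base rate.

Yes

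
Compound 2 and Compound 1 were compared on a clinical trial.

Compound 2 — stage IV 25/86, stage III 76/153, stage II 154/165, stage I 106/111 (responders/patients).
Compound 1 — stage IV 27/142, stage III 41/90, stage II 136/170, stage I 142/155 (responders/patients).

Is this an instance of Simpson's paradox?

Stage IV: Compound 2 25/86 = 29.1%, Compound 1 27/142 = 19.0% → Compound 2
Stage III: Compound 2 76/153 = 49.7%, Compound 1 41/90 = 45.6% → Compound 2
Stage II: Compound 2 154/165 = 93.3%, Compound 1 136/170 = 80.0% → Compound 2
Stage I: Compound 2 106/111 = 95.5%, Compound 1 142/155 = 91.6% → Compound 2
Overall: Compound 2 361/515 = 70.1%, Compound 1 346/557 = 62.1% → Compound 2
Compound 2 wins overall and in every disease group — no reversal.

No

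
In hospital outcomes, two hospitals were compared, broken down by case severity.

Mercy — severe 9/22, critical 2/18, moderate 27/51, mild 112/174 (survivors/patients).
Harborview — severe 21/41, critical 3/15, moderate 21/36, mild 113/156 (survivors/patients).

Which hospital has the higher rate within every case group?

Harborview

Severe: Mercy 9/22 = 40.9%, Harborview 21/41 = 51.2% → Harborview
Critical: Mercy 2/18 = 11.1%, Harborview 3/15 = 20.0% → Harborview
Moderate: Mercy 27/51 = 52.9%, Harborview 21/36 = 58.3% → Harborview
Mild: Mercy 112/174 = 64.4%, Harborview 113/156 = 72.4% → Harborview
Harborview has the higher rate in all 4 groups.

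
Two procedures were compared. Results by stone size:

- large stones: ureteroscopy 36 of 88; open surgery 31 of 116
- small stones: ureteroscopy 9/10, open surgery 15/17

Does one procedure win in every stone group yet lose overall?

Large stones: ureteroscopy 36/88 = 40.9%, open surgery 31/116 = 26.7% → ureteroscopy
Small stones: ureteroscopy 9/10 = 90.0%, open surgery 15/17 = 88.2% → ureteroscopy
Overall: ureteroscopy 45/98 = 45.9%, open surgery 46/133 = 34.6% → ureteroscopy
Ureteroscopy wins overall and in every stone group — no reversal.

No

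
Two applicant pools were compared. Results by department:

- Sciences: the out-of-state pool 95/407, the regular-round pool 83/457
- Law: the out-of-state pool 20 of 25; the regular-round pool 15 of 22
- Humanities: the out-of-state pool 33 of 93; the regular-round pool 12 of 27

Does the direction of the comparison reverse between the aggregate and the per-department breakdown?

Sciences: the out-of-state pool 95/407 = 23.3%, the regular-round pool 83/457 = 18.2% → the out-of-state pool
Law: the out-of-state pool 20/25 = 80.0%, the regular-round pool 15/22 = 68.2% → the out-of-state pool
Humanities: the out-of-state pool 33/93 = 35.5%, the regular-round pool 12/27 = 44.4% → the regular-round pool
Overall: the out-of-state pool 148/525 = 28.2%, the regular-round pool 110/506 = 21.7% → the out-of-state pool
Neither sweeps: the out-of-state pool wins 2 of 3 groups, the regular-round pool wins 1. The out-of-state pool wins overall but not every group — no Simpson reversal.

No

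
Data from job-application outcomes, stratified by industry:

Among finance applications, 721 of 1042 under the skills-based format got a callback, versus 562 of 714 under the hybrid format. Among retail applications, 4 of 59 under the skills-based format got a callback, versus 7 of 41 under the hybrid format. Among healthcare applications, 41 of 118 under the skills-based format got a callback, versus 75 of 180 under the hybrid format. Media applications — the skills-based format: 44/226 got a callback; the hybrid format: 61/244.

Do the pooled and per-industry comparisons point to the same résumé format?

Finance: the skills-based format 721/1042 = 69.2%, the hybrid format 562/714 = 78.7% → the hybrid format
Retail: the skills-based format 4/59 = 6.8%, the hybrid format 7/41 = 17.1% → the hybrid format
Healthcare: the skills-based format 41/118 = 34.7%, the hybrid format 75/180 = 41.7% → the hybrid format
Media: the skills-based format 44/226 = 19.5%, the hybrid format 61/244 = 25.0% → the hybrid format
Overall: the skills-based format 810/1445 = 56.1%, the hybrid format 705/1179 = 59.8% → the hybrid format
The hybrid format wins overall and in every industry group — no reversal.

Yes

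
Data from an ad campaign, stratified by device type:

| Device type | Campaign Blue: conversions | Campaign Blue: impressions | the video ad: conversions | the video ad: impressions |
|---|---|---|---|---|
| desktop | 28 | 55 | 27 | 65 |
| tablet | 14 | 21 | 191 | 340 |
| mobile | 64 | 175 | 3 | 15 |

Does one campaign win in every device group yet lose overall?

Yes

Desktop: Campaign Blue 28/55 = 50.9%, the video ad 27/65 = 41.5% → Campaign Blue
Tablet: Campaign Blue 14/21 = 66.7%, the video ad 191/340 = 56.2% → Campaign Blue
Mobile: Campaign Blue 64/175 = 36.6%, the video ad 3/15 = 20.0% → Campaign Blue
Overall: Campaign Blue 106/251 = 42.2%, the video ad 221/420 = 52.6% → the video ad
Campaign Blue wins each device group but the video ad wins overall — the comparison reverses. Campaign Blue's impressions skew toward mobile, which has a lower base rate.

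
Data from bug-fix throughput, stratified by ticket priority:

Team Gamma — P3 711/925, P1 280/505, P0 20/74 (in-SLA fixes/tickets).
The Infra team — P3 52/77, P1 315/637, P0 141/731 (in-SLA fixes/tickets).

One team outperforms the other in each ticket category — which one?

P3: Team Gamma 711/925 = 76.9%, the Infra team 52/77 = 67.5% → Team Gamma
P1: Team Gamma 280/505 = 55.4%, the Infra team 315/637 = 49.5% → Team Gamma
P0: Team Gamma 20/74 = 27.0%, the Infra team 141/731 = 19.3% → Team Gamma
Team Gamma has the higher rate in all 3 groups.

Team Gamma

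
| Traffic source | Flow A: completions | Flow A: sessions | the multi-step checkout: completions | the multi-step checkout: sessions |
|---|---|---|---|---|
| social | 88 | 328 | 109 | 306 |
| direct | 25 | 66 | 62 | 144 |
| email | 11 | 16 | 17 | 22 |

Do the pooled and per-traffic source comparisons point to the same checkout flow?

Social: Flow A 88/328 = 26.8%, the multi-step checkout 109/306 = 35.6% → the multi-step checkout
Direct: Flow A 25/66 = 37.9%, the multi-step checkout 62/144 = 43.1% → the multi-step checkout
Email: Flow A 11/16 = 68.8%, the multi-step checkout 17/22 = 77.3% → the multi-step checkout
Overall: Flow A 124/410 = 30.2%, the multi-step checkout 188/472 = 39.8% → the multi-step checkout
The multi-step checkout wins overall and in every traffic group — no reversal.

Yes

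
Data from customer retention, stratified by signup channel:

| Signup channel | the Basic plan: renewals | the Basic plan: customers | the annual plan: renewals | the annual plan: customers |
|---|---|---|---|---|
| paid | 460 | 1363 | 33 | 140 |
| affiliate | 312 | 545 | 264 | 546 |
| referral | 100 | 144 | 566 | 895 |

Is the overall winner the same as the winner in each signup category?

Paid: the Basic plan 460/1363 = 33.7%, the annual plan 33/140 = 23.6% → the Basic plan
Affiliate: the Basic plan 312/545 = 57.2%, the annual plan 264/546 = 48.4% → the Basic plan
Referral: the Basic plan 100/144 = 69.4%, the annual plan 566/895 = 63.2% → the Basic plan
Overall: the Basic plan 872/2052 = 42.5%, the annual plan 863/1581 = 54.6% → the annual plan
The Basic plan wins each signup group but the annual plan wins overall — the comparison reverses. The Basic plan's customers skew toward paid, which has a lower base rate.

No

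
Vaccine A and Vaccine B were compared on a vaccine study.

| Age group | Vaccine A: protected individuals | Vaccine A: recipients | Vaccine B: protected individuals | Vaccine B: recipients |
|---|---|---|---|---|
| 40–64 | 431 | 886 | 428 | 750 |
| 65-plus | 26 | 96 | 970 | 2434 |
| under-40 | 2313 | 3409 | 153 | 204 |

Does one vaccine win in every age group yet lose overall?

Yes

40–64: Vaccine A 431/886 = 48.6%, Vaccine B 428/750 = 57.1% → Vaccine B
65-plus: Vaccine A 26/96 = 27.1%, Vaccine B 970/2434 = 39.9% → Vaccine B
Under-40: Vaccine A 2313/3409 = 67.8%, Vaccine B 153/204 = 75.0% → Vaccine B
Overall: Vaccine A 2770/4391 = 63.1%, Vaccine B 1551/3388 = 45.8% → Vaccine A
Vaccine B wins each age group but Vaccine A wins overall — the comparison reverses. Vaccine B's recipients skew toward 65-plus, which has a lower base rate.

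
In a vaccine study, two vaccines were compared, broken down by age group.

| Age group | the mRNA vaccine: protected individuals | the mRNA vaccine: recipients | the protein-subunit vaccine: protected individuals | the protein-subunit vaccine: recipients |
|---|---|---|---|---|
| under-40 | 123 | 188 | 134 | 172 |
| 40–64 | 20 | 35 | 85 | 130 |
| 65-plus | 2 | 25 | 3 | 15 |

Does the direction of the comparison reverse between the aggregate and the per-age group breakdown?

Under-40: the mRNA vaccine 123/188 = 65.4%, the protein-subunit vaccine 134/172 = 77.9% → the protein-subunit vaccine
40–64: the mRNA vaccine 20/35 = 57.1%, the protein-subunit vaccine 85/130 = 65.4% → the protein-subunit vaccine
65-plus: the mRNA vaccine 2/25 = 8.0%, the protein-subunit vaccine 3/15 = 20.0% → the protein-subunit vaccine
Overall: the mRNA vaccine 145/248 = 58.5%, the protein-subunit vaccine 222/317 = 70.0% → the protein-subunit vaccine
The protein-subunit vaccine wins overall and in every age group — no reversal.

No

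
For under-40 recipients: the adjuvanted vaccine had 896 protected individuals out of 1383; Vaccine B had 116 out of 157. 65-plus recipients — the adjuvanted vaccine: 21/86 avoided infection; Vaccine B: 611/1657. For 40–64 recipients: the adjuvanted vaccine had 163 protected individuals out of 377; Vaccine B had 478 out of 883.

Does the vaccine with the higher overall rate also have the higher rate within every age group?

No

Under-40: the adjuvanted vaccine 896/1383 = 64.8%, Vaccine B 116/157 = 73.9% → Vaccine B
65-plus: the adjuvanted vaccine 21/86 = 24.4%, Vaccine B 611/1657 = 36.9% → Vaccine B
40–64: the adjuvanted vaccine 163/377 = 43.2%, Vaccine B 478/883 = 54.1% → Vaccine B
Overall: the adjuvanted vaccine 1080/1846 = 58.5%, Vaccine B 1205/2697 = 44.7% → the adjuvanted vaccine
Vaccine B wins each age group but the adjuvanted vaccine wins overall — the comparison reverses. Vaccine B's recipients skew toward 65-plus, which has a lower base rate.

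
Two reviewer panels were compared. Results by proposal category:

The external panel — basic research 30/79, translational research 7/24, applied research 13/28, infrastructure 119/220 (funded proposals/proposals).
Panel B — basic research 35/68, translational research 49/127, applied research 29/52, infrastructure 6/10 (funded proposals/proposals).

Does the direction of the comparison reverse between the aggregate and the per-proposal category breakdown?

Basic research: the external panel 30/79 = 38.0%, Panel B 35/68 = 51.5% → Panel B
Translational research: the external panel 7/24 = 29.2%, Panel B 49/127 = 38.6% → Panel B
Applied research: the external panel 13/28 = 46.4%, Panel B 29/52 = 55.8% → Panel B
Infrastructure: the external panel 119/220 = 54.1%, Panel B 6/10 = 60.0% → Panel B
Overall: the external panel 169/351 = 48.1%, Panel B 119/257 = 46.3% → the external panel
Panel B wins each proposal group but the external panel wins overall — the comparison reverses. Panel B's proposals skew toward translational research, which has a lower base rate.

Yes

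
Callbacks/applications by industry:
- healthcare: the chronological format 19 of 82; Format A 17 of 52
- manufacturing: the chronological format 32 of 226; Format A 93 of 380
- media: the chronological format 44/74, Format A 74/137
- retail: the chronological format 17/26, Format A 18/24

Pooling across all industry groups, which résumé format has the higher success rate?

Format A

Healthcare: the chronological format 19/82 = 23.2%, Format A 17/52 = 32.7% → Format A
Manufacturing: the chronological format 32/226 = 14.2%, Format A 93/380 = 24.5% → Format A
Media: the chronological format 44/74 = 59.5%, Format A 74/137 = 54.0% → the chronological format
Retail: the chronological format 17/26 = 65.4%, Format A 18/24 = 75.0% → Format A
Overall: the chronological format 112/408 = 27.5%, Format A 202/593 = 34.1% → Format A
(Neither sweeps every industry group, but Format A has the higher pooled rate.)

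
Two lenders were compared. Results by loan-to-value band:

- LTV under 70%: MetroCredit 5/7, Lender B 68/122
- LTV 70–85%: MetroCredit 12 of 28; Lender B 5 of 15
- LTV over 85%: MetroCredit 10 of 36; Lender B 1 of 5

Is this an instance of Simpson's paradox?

LTV under 70%: MetroCredit 5/7 = 71.4%, Lender B 68/122 = 55.7% → MetroCredit
LTV 70–85%: MetroCredit 12/28 = 42.9%, Lender B 5/15 = 33.3% → MetroCredit
LTV over 85%: MetroCredit 10/36 = 27.8%, Lender B 1/5 = 20.0% → MetroCredit
Overall: MetroCredit 27/71 = 38.0%, Lender B 74/142 = 52.1% → Lender B
MetroCredit wins each loan-to-value group but Lender B wins overall — the comparison reverses. MetroCredit's loans skew toward LTV over 85%, which has a lower base rate.

Yes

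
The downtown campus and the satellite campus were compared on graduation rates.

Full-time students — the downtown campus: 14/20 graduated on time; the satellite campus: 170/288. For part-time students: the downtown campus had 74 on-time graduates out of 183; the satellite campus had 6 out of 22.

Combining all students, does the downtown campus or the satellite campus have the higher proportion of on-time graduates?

the satellite campus

Full-time: the downtown campus 14/20 = 70.0%, the satellite campus 170/288 = 59.0% → the downtown campus
Part-time: the downtown campus 74/183 = 40.4%, the satellite campus 6/22 = 27.3% → the downtown campus
Overall: the downtown campus 88/203 = 43.3%, the satellite campus 176/310 = 56.8% → the satellite campus
(The downtown campus wins every enrollment group but the satellite campus wins overall — the downtown campus's students skew toward the low-rate part-time group.)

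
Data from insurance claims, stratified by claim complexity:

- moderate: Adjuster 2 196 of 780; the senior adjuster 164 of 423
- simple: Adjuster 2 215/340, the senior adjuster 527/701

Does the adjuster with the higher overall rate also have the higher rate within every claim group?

Moderate: Adjuster 2 196/780 = 25.1%, the senior adjuster 164/423 = 38.8% → the senior adjuster
Simple: Adjuster 2 215/340 = 63.2%, the senior adjuster 527/701 = 75.2% → the senior adjuster
Overall: Adjuster 2 411/1120 = 36.7%, the senior adjuster 691/1124 = 61.5% → the senior adjuster
The senior adjuster wins overall and in every claim group — no reversal.

Yes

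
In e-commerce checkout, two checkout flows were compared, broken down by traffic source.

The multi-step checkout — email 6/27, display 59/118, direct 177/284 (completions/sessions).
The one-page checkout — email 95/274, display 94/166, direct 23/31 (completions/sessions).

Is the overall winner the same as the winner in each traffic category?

No

Email: the multi-step checkout 6/27 = 22.2%, the one-page checkout 95/274 = 34.7% → the one-page checkout
Display: the multi-step checkout 59/118 = 50.0%, the one-page checkout 94/166 = 56.6% → the one-page checkout
Direct: the multi-step checkout 177/284 = 62.3%, the one-page checkout 23/31 = 74.2% → the one-page checkout
Overall: the multi-step checkout 242/429 = 56.4%, the one-page checkout 212/471 = 45.0% → the multi-step checkout
The one-page checkout wins each traffic group but the multi-step checkout wins overall — the comparison reverses. The one-page checkout's sessions skew toward email, which has a lower base rate.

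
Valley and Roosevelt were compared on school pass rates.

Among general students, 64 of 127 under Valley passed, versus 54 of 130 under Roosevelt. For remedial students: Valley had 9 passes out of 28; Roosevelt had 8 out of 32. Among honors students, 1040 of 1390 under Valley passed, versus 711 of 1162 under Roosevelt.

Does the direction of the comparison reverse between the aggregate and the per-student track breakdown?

No

General: Valley 64/127 = 50.4%, Roosevelt 54/130 = 41.5% → Valley
Remedial: Valley 9/28 = 32.1%, Roosevelt 8/32 = 25.0% → Valley
Honors: Valley 1040/1390 = 74.8%, Roosevelt 711/1162 = 61.2% → Valley
Overall: Valley 1113/1545 = 72.0%, Roosevelt 773/1324 = 58.4% → Valley
Valley wins overall and in every student group — no reversal.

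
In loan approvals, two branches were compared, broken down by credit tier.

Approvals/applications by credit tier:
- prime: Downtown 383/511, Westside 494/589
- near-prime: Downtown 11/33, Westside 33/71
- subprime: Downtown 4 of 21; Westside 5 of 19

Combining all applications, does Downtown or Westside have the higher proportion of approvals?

Westside

Prime: Downtown 383/511 = 75.0%, Westside 494/589 = 83.9% → Westside
Near-prime: Downtown 11/33 = 33.3%, Westside 33/71 = 46.5% → Westside
Subprime: Downtown 4/21 = 19.0%, Westside 5/19 = 26.3% → Westside
Overall: Downtown 398/565 = 70.4%, Westside 532/679 = 78.4% → Westside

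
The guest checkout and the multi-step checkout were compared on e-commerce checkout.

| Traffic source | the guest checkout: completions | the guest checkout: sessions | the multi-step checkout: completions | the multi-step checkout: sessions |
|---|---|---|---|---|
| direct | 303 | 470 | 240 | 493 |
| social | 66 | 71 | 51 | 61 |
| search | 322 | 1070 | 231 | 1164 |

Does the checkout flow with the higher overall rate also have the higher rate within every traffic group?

Direct: the guest checkout 303/470 = 64.5%, the multi-step checkout 240/493 = 48.7% → the guest checkout
Social: the guest checkout 66/71 = 93.0%, the multi-step checkout 51/61 = 83.6% → the guest checkout
Search: the guest checkout 322/1070 = 30.1%, the multi-step checkout 231/1164 = 19.8% → the guest checkout
Overall: the guest checkout 691/1611 = 42.9%, the multi-step checkout 522/1718 = 30.4% → the guest checkout
The guest checkout wins overall and in every traffic group — no reversal.

Yes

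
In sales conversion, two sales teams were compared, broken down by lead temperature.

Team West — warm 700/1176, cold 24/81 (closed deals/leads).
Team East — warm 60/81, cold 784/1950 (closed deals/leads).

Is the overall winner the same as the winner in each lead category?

Warm: Team West 700/1176 = 59.5%, Team East 60/81 = 74.1% → Team East
Cold: Team West 24/81 = 29.6%, Team East 784/1950 = 40.2% → Team East
Overall: Team West 724/1257 = 57.6%, Team East 844/2031 = 41.6% → Team West
Team East wins each lead group but Team West wins overall — the comparison reverses. Team East's leads skew toward cold, which has a lower base rate.

No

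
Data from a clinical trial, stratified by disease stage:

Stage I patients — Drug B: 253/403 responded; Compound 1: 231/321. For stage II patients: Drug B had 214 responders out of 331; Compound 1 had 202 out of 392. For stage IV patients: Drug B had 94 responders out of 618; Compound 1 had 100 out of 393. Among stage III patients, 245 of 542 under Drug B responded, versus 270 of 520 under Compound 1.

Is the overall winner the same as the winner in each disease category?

No

Stage I: Drug B 253/403 = 62.8%, Compound 1 231/321 = 72.0% → Compound 1
Stage II: Drug B 214/331 = 64.7%, Compound 1 202/392 = 51.5% → Drug B
Stage IV: Drug B 94/618 = 15.2%, Compound 1 100/393 = 25.4% → Compound 1
Stage III: Drug B 245/542 = 45.2%, Compound 1 270/520 = 51.9% → Compound 1
Overall: Drug B 806/1894 = 42.6%, Compound 1 803/1626 = 49.4% → Compound 1
Neither sweeps: Drug B wins 1 of 4 groups, Compound 1 wins 3. Compound 1 wins overall but not every group — no Simpson reversal.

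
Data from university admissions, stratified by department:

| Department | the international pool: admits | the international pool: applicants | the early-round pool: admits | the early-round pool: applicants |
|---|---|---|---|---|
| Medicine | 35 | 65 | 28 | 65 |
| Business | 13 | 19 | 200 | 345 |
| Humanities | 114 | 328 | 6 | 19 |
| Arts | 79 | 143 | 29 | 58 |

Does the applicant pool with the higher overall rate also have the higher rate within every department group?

No

Medicine: the international pool 35/65 = 53.8%, the early-round pool 28/65 = 43.1% → the international pool
Business: the international pool 13/19 = 68.4%, the early-round pool 200/345 = 58.0% → the international pool
Humanities: the international pool 114/328 = 34.8%, the early-round pool 6/19 = 31.6% → the international pool
Arts: the international pool 79/143 = 55.2%, the early-round pool 29/58 = 50.0% → the international pool
Overall: the international pool 241/555 = 43.4%, the early-round pool 263/487 = 54.0% → the early-round pool
The international pool wins each department group but the early-round pool wins overall — the comparison reverses. The international pool's applicants skew toward Humanities, which has a lower base rate.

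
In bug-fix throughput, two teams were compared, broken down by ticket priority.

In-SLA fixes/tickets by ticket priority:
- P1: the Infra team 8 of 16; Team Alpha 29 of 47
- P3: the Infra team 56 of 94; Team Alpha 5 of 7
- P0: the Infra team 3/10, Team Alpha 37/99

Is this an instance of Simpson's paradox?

Yes

P1: the Infra team 8/16 = 50.0%, Team Alpha 29/47 = 61.7% → Team Alpha
P3: the Infra team 56/94 = 59.6%, Team Alpha 5/7 = 71.4% → Team Alpha
P0: the Infra team 3/10 = 30.0%, Team Alpha 37/99 = 37.4% → Team Alpha
Overall: the Infra team 67/120 = 55.8%, Team Alpha 71/153 = 46.4% → the Infra team
Team Alpha wins each ticket group but the Infra team wins overall — the comparison reverses. Team Alpha's tickets skew toward P0, which has a lower base rate.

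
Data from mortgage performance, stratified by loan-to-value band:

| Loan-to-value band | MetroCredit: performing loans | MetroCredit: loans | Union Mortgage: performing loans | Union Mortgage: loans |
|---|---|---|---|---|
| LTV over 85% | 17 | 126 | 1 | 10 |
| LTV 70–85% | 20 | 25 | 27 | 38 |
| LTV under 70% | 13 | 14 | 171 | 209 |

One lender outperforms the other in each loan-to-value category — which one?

LTV over 85%: MetroCredit 17/126 = 13.5%, Union Mortgage 1/10 = 10.0% → MetroCredit
LTV 70–85%: MetroCredit 20/25 = 80.0%, Union Mortgage 27/38 = 71.1% → MetroCredit
LTV under 70%: MetroCredit 13/14 = 92.9%, Union Mortgage 171/209 = 81.8% → MetroCredit
MetroCredit has the higher rate in all 3 groups.

MetroCredit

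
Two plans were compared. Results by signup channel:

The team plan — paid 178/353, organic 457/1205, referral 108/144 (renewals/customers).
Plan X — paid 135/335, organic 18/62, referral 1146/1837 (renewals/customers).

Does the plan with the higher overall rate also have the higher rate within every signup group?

Paid: the team plan 178/353 = 50.4%, Plan X 135/335 = 40.3% → the team plan
Organic: the team plan 457/1205 = 37.9%, Plan X 18/62 = 29.0% → the team plan
Referral: the team plan 108/144 = 75.0%, Plan X 1146/1837 = 62.4% → the team plan
Overall: the team plan 743/1702 = 43.7%, Plan X 1299/2234 = 58.1% → Plan X
The team plan wins each signup group but Plan X wins overall — the comparison reverses. The team plan's customers skew toward organic, which has a lower base rate.

No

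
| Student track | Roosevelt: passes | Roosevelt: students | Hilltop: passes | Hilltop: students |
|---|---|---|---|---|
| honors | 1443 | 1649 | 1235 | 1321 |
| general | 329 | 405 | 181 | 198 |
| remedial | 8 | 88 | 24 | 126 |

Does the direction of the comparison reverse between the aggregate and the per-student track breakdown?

No

Honors: Roosevelt 1443/1649 = 87.5%, Hilltop 1235/1321 = 93.5% → Hilltop
General: Roosevelt 329/405 = 81.2%, Hilltop 181/198 = 91.4% → Hilltop
Remedial: Roosevelt 8/88 = 9.1%, Hilltop 24/126 = 19.0% → Hilltop
Overall: Roosevelt 1780/2142 = 83.1%, Hilltop 1440/1645 = 87.5% → Hilltop
Hilltop wins overall and in every student group — no reversal.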